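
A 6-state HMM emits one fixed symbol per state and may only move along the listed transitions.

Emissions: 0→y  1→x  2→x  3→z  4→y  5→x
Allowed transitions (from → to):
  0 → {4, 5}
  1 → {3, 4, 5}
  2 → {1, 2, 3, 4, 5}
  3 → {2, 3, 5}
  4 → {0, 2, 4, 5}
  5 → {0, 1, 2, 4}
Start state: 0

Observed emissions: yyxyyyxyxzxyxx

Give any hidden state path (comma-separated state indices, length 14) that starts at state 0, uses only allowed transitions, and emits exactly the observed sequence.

  [0] y  {0,4}  => 0  start
  [1] y  {0,4}  => 4  0->4 ok
  [2] x  {1,2,5}  => 5  4->5 ok
  [3] y  {0,4}  => 0  5->0 ok
  [4] y  {0,4}  => 4  0->4 ok
  [5] y  {0,4}  => 0  4->0 ok
  [6] x  {1,2,5}  => 5  0->5 ok
  [7] y  {0,4}  => 4  5->4 ok
  [8] x  {1,2,5}  => 2  4->2 ok
  [9] z  {3}  => 3  2->3 ok
  [10] x  {1,2,5}  => 5  3->5 ok
  [11] y  {0,4}  => 4  5->4 ok
  [12] x  {1,2,5}  => 2  4->2 ok
  [13] x  {1,2,5}  => 2  2->2 ok

0,4,5,0,4,0,5,4,2,3,5,4,2,2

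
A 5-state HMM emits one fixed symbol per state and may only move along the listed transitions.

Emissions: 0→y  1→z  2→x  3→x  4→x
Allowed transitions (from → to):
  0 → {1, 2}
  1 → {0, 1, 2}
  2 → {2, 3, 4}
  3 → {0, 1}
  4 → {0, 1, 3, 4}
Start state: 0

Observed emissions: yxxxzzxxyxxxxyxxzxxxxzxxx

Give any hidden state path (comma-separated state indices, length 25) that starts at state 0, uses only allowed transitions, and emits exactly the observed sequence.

0,2,4,3,1,1,2,3,0,2,2,2,3,0,2,4,1,2,2,2,4,1,2,4,3

  0: obs=y cand={0} pick 0 [start]
  1: obs=x cand={2,3,4} pick 2 [0->2 ok]
  2: obs=x cand={2,3,4} pick 4 [2->4 ok]
  3: obs=x cand={2,3,4} pick 3 [4->3 ok]
  4: obs=z cand={1} pick 1 [3->1 ok]
  5: obs=z cand={1} pick 1 [1->1 ok]
  6: obs=x cand={2,3,4} pick 2 [1->2 ok]
  7: obs=x cand={2,3,4} pick 3 [2->3 ok]
  8: obs=y cand={0} pick 0 [3->0 ok]
  9: obs=x cand={2,3,4} pick 2 [0->2 ok]
  10: obs=x cand={2,3,4} pick 2 [2->2 ok]
  11: obs=x cand={2,3,4} pick 2 [2->2 ok]
  12: obs=x cand={2,3,4} pick 3 [2->3 ok]
  13: obs=y cand={0} pick 0 [3->0 ok]
  14: obs=x cand={2,3,4} pick 2 [0->2 ok]
  15: obs=x cand={2,3,4} pick 4 [2->4 ok]
  16: obs=z cand={1} pick 1 [4->1 ok]
  17: obs=x cand={2,3,4} pick 2 [1->2 ok]
  18: obs=x cand={2,3,4} pick 2 [2->2 ok]
  19: obs=x cand={2,3,4} pick 2 [2->2 ok]
  20: obs=x cand={2,3,4} pick 4 [2->4 ok]
  21: obs=z cand={1} pick 1 [4->1 ok]
  22: obs=x cand={2,3,4} pick 2 [1->2 ok]
  23: obs=x cand={2,3,4} pick 4 [2->4 ok]
  24: obs=x cand={2,3,4} pick 3 [4->3 ok]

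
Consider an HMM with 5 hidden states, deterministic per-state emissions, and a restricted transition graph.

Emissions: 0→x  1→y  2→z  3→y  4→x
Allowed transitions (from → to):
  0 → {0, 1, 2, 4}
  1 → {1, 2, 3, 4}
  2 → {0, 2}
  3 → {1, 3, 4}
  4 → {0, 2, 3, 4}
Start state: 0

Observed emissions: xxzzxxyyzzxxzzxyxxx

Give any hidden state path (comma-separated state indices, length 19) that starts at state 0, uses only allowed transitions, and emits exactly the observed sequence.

0,4,2,2,0,0,1,1,2,2,0,0,2,2,0,1,4,4,4

  0: obs=x cand={0,4} pick 0 [start]
  1: obs=x cand={0,4} pick 4 [0->4 ok]
  2: obs=z cand={2} pick 2 [4->2 ok]
  3: obs=z cand={2} pick 2 [2->2 ok]
  4: obs=x cand={0,4} pick 0 [2->0 ok]
  5: obs=x cand={0,4} pick 0 [0->0 ok]
  6: obs=y cand={1,3} pick 1 [0->1 ok]
  7: obs=y cand={1,3} pick 1 [1->1 ok]
  8: obs=z cand={2} pick 2 [1->2 ok]
  9: obs=z cand={2} pick 2 [2->2 ok]
  10: obs=x cand={0,4} pick 0 [2->0 ok]
  11: obs=x cand={0,4} pick 0 [0->0 ok]
  12: obs=z cand={2} pick 2 [0->2 ok]
  13: obs=z cand={2} pick 2 [2->2 ok]
  14: obs=x cand={0,4} pick 0 [2->0 ok]
  15: obs=y cand={1,3} pick 1 [0->1 ok]
  16: obs=x cand={0,4} pick 4 [1->4 ok]
  17: obs=x cand={0,4} pick 4 [4->4 ok]
  18: obs=x cand={0,4} pick 4 [4->4 ok]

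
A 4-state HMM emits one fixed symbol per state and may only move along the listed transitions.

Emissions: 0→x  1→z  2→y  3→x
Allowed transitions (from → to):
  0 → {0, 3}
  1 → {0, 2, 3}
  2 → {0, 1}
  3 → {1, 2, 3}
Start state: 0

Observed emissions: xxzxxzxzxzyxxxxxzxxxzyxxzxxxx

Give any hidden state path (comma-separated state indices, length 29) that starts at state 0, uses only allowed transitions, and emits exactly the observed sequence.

  [0] x  {0,3}  => 0  start
  [1] x  {0,3}  => 3  0->3 ok
  [2] z  {1}  => 1  3->1 ok
  [3] x  {0,3}  => 0  1->0 ok
  [4] x  {0,3}  => 3  0->3 ok
  [5] z  {1}  => 1  3->1 ok
  [6] x  {0,3}  => 3  1->3 ok
  [7] z  {1}  => 1  3->1 ok
  [8] x  {0,3}  => 3  1->3 ok
  [9] z  {1}  => 1  3->1 ok
  [10] y  {2}  => 2  1->2 ok
  [11] x  {0,3}  => 0  2->0 ok
  [12] x  {0,3}  => 0  0->0 ok
  [13] x  {0,3}  => 0  0->0 ok
  [14] x  {0,3}  => 3  0->3 ok
  [15] x  {0,3}  => 3  3->3 ok
  [16] z  {1}  => 1  3->1 ok
  [17] x  {0,3}  => 0  1->0 ok
  [18] x  {0,3}  => 0  0->0 ok
  [19] x  {0,3}  => 3  0->3 ok
  [20] z  {1}  => 1  3->1 ok
  [21] y  {2}  => 2  1->2 ok
  [22] x  {0,3}  => 0  2->0 ok
  [23] x  {0,3}  => 3  0->3 ok
  [24] z  {1}  => 1  3->1 ok
  [25] x  {0,3}  => 3  1->3 ok
  [26] x  {0,3}  => 3  3->3 ok
  [27] x  {0,3}  => 3  3->3 ok
  [28] x  {0,3}  => 3  3->3 ok

0,3,1,0,3,1,3,1,3,1,2,0,0,0,3,3,1,0,0,3,1,2,0,3,1,3,3,3,3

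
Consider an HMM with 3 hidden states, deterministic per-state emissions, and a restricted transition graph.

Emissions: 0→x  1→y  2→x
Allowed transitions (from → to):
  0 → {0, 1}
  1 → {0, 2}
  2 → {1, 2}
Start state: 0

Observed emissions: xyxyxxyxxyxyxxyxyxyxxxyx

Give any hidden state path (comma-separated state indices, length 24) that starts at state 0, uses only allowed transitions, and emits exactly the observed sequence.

  [0] x  {0,2}  => 0  start
  [1] y  {1}  => 1  0->1 ok
  [2] x  {0,2}  => 2  1->2 ok
  [3] y  {1}  => 1  2->1 ok
  [4] x  {0,2}  => 0  1->0 ok
  [5] x  {0,2}  => 0  0->0 ok
  [6] y  {1}  => 1  0->1 ok
  [7] x  {0,2}  => 2  1->2 ok
  [8] x  {0,2}  => 2  2->2 ok
  [9] y  {1}  => 1  2->1 ok
  [10] x  {0,2}  => 2  1->2 ok
  [11] y  {1}  => 1  2->1 ok
  [12] x  {0,2}  => 2  1->2 ok
  [13] x  {0,2}  => 2  2->2 ok
  [14] y  {1}  => 1  2->1 ok
  [15] x  {0,2}  => 0  1->0 ok
  [16] y  {1}  => 1  0->1 ok
  [17] x  {0,2}  => 0  1->0 ok
  [18] y  {1}  => 1  0->1 ok
  [19] x  {0,2}  => 0  1->0 ok
  [20] x  {0,2}  => 0  0->0 ok
  [21] x  {0,2}  => 0  0->0 ok
  [22] y  {1}  => 1  0->1 ok
  [23] x  {0,2}  => 2  1->2 ok

0,1,2,1,0,0,1,2,2,1,2,1,2,2,1,0,1,0,1,0,0,0,1,2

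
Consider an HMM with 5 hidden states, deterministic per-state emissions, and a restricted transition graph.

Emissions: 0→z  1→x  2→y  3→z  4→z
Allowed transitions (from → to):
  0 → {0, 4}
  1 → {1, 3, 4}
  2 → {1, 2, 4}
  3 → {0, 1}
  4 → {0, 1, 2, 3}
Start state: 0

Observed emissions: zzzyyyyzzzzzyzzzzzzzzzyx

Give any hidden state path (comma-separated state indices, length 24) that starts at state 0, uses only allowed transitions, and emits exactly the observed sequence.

0,0,4,2,2,2,2,4,3,0,0,4,2,4,0,0,0,0,4,3,0,4,2,1

  pos 0: z in {0,3,4}, choose 0; start
  pos 1: z in {0,3,4}, choose 0; 0->0 ok
  pos 2: z in {0,3,4}, choose 4; 0->4 ok
  pos 3: y in {2}, choose 2; 4->2 ok
  pos 4: y in {2}, choose 2; 2->2 ok
  pos 5: y in {2}, choose 2; 2->2 ok
  pos 6: y in {2}, choose 2; 2->2 ok
  pos 7: z in {0,3,4}, choose 4; 2->4 ok
  pos 8: z in {0,3,4}, choose 3; 4->3 ok
  pos 9: z in {0,3,4}, choose 0; 3->0 ok
  pos 10: z in {0,3,4}, choose 0; 0->0 ok
  pos 11: z in {0,3,4}, choose 4; 0->4 ok
  pos 12: y in {2}, choose 2; 4->2 ok
  pos 13: z in {0,3,4}, choose 4; 2->4 ok
  pos 14: z in {0,3,4}, choose 0; 4->0 ok
  pos 15: z in {0,3,4}, choose 0; 0->0 ok
  pos 16: z in {0,3,4}, choose 0; 0->0 ok
  pos 17: z in {0,3,4}, choose 0; 0->0 ok
  pos 18: z in {0,3,4}, choose 4; 0->4 ok
  pos 19: z in {0,3,4}, choose 3; 4->3 ok
  pos 20: z in {0,3,4}, choose 0; 3->0 ok
  pos 21: z in {0,3,4}, choose 4; 0->4 ok
  pos 22: y in {2}, choose 2; 4->2 ok
  pos 23: x in {1}, choose 1; 2->1 ok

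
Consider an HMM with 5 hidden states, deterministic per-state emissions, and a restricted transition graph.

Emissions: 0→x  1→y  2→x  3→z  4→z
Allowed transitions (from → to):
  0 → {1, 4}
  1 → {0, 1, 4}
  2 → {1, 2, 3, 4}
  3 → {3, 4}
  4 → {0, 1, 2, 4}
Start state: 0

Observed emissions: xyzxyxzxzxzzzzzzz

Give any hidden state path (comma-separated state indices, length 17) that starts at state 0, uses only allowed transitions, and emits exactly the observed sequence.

  [0] x  {0,2}  => 0  start
  [1] y  {1}  => 1  0->1 ok
  [2] z  {3,4}  => 4  1->4 ok
  [3] x  {0,2}  => 0  4->0 ok
  [4] y  {1}  => 1  0->1 ok
  [5] x  {0,2}  => 0  1->0 ok
  [6] z  {3,4}  => 4  0->4 ok
  [7] x  {0,2}  => 0  4->0 ok
  [8] z  {3,4}  => 4  0->4 ok
  [9] x  {0,2}  => 2  4->2 ok
  [10] z  {3,4}  => 3  2->3 ok
  [11] z  {3,4}  => 3  3->3 ok
  [12] z  {3,4}  => 3  3->3 ok
  [13] z  {3,4}  => 3  3->3 ok
  [14] z  {3,4}  => 3  3->3 ok
  [15] z  {3,4}  => 3  3->3 ok
  [16] z  {3,4}  => 4  3->4 ok

0,1,4,0,1,0,4,0,4,2,3,3,3,3,3,3,4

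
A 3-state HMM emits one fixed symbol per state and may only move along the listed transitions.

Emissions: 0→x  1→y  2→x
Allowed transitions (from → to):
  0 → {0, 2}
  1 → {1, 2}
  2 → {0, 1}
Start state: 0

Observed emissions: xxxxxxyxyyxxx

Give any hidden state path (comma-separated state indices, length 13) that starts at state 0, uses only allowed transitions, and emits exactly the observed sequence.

  pos 0: x in {0,2}, choose 0; start
  pos 1: x in {0,2}, choose 2; 0->2 ok
  pos 2: x in {0,2}, choose 0; 2->0 ok
  pos 3: x in {0,2}, choose 2; 0->2 ok
  pos 4: x in {0,2}, choose 0; 2->0 ok
  pos 5: x in {0,2}, choose 2; 0->2 ok
  pos 6: y in {1}, choose 1; 2->1 ok
  pos 7: x in {0,2}, choose 2; 1->2 ok
  pos 8: y in {1}, choose 1; 2->1 ok
  pos 9: y in {1}, choose 1; 1->1 ok
  pos 10: x in {0,2}, choose 2; 1->2 ok
  pos 11: x in {0,2}, choose 0; 2->0 ok
  pos 12: x in {0,2}, choose 0; 0->0 ok

0,2,0,2,0,2,1,2,1,1,2,0,0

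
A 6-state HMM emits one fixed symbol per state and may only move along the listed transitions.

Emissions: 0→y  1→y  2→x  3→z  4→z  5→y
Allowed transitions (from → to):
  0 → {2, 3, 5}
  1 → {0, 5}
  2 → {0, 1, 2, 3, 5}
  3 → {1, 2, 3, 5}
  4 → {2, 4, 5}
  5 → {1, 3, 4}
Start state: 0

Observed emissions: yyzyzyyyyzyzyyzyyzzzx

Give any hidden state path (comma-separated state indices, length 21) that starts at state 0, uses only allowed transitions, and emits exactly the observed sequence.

  [0] y  {0,1,5}  => 0  start
  [1] y  {0,1,5}  => 5  0->5 ok
  [2] z  {3,4}  => 4  5->4 ok
  [3] y  {0,1,5}  => 5  4->5 ok
  [4] z  {3,4}  => 3  5->3 ok
  [5] y  {0,1,5}  => 1  3->1 ok
  [6] y  {0,1,5}  => 5  1->5 ok
  [7] y  {0,1,5}  => 1  5->1 ok
  [8] y  {0,1,5}  => 5  1->5 ok
  [9] z  {3,4}  => 4  5->4 ok
  [10] y  {0,1,5}  => 5  4->5 ok
  [11] z  {3,4}  => 3  5->3 ok
  [12] y  {0,1,5}  => 1  3->1 ok
  [13] y  {0,1,5}  => 5  1->5 ok
  [14] z  {3,4}  => 3  5->3 ok
  [15] y  {0,1,5}  => 1  3->1 ok
  [16] y  {0,1,5}  => 5  1->5 ok
  [17] z  {3,4}  => 4  5->4 ok
  [18] z  {3,4}  => 4  4->4 ok
  [19] z  {3,4}  => 4  4->4 ok
  [20] x  {2}  => 2  4->2 ok

0,5,4,5,3,1,5,1,5,4,5,3,1,5,3,1,5,4,4,4,2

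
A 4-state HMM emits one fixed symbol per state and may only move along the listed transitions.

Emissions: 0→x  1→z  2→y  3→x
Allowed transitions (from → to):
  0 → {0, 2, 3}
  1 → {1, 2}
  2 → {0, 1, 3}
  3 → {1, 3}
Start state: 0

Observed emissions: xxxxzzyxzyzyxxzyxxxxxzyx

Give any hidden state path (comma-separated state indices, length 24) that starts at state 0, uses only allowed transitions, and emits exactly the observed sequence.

  [0] x  {0,3}  => 0  start
  [1] x  {0,3}  => 3  0->3 ok
  [2] x  {0,3}  => 3  3->3 ok
  [3] x  {0,3}  => 3  3->3 ok
  [4] z  {1}  => 1  3->1 ok
  [5] z  {1}  => 1  1->1 ok
  [6] y  {2}  => 2  1->2 ok
  [7] x  {0,3}  => 3  2->3 ok
  [8] z  {1}  => 1  3->1 ok
  [9] y  {2}  => 2  1->2 ok
  [10] z  {1}  => 1  2->1 ok
  [11] y  {2}  => 2  1->2 ok
  [12] x  {0,3}  => 3  2->3 ok
  [13] x  {0,3}  => 3  3->3 ok
  [14] z  {1}  => 1  3->1 ok
  [15] y  {2}  => 2  1->2 ok
  [16] x  {0,3}  => 0  2->0 ok
  [17] x  {0,3}  => 0  0->0 ok
  [18] x  {0,3}  => 0  0->0 ok
  [19] x  {0,3}  => 0  0->0 ok
  [20] x  {0,3}  => 3  0->3 ok
  [21] z  {1}  => 1  3->1 ok
  [22] y  {2}  => 2  1->2 ok
  [23] x  {0,3}  => 3  2->3 ok

0,3,3,3,1,1,2,3,1,2,1,2,3,3,1,2,0,0,0,0,3,1,2,3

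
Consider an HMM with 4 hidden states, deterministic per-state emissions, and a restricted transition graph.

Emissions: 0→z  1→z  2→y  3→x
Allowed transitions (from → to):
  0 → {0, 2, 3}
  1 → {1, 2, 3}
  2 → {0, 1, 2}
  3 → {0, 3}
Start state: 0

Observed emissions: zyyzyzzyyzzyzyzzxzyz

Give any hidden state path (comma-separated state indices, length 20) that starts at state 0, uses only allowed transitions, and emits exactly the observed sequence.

  0: obs=z cand={0,1} pick 0 [start]
  1: obs=y cand={2} pick 2 [0->2 ok]
  2: obs=y cand={2} pick 2 [2->2 ok]
  3: obs=z cand={0,1} pick 0 [2->0 ok]
  4: obs=y cand={2} pick 2 [0->2 ok]
  5: obs=z cand={0,1} pick 0 [2->0 ok]
  6: obs=z cand={0,1} pick 0 [0->0 ok]
  7: obs=y cand={2} pick 2 [0->2 ok]
  8: obs=y cand={2} pick 2 [2->2 ok]
  9: obs=z cand={0,1} pick 1 [2->1 ok]
  10: obs=z cand={0,1} pick 1 [1->1 ok]
  11: obs=y cand={2} pick 2 [1->2 ok]
  12: obs=z cand={0,1} pick 0 [2->0 ok]
  13: obs=y cand={2} pick 2 [0->2 ok]
  14: obs=z cand={0,1} pick 0 [2->0 ok]
  15: obs=z cand={0,1} pick 0 [0->0 ok]
  16: obs=x cand={3} pick 3 [0->3 ok]
  17: obs=z cand={0,1} pick 0 [3->0 ok]
  18: obs=y cand={2} pick 2 [0->2 ok]
  19: obs=z cand={0,1} pick 1 [2->1 ok]

0,2,2,0,2,0,0,2,2,1,1,2,0,2,0,0,3,0,2,1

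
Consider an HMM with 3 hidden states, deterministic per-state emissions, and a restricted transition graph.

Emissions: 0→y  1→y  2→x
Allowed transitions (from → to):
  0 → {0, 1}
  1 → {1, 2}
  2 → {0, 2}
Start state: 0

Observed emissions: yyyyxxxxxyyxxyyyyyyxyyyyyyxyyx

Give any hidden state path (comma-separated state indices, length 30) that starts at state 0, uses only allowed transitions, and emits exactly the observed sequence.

0,0,0,1,2,2,2,2,2,0,1,2,2,0,0,1,1,1,1,2,0,0,0,0,1,1,2,0,1,2

  [0] y  {0,1}  => 0  start
  [1] y  {0,1}  => 0  0->0 ok
  [2] y  {0,1}  => 0  0->0 ok
  [3] y  {0,1}  => 1  0->1 ok
  [4] x  {2}  => 2  1->2 ok
  [5] x  {2}  => 2  2->2 ok
  [6] x  {2}  => 2  2->2 ok
  [7] x  {2}  => 2  2->2 ok
  [8] x  {2}  => 2  2->2 ok
  [9] y  {0,1}  => 0  2->0 ok
  [10] y  {0,1}  => 1  0->1 ok
  [11] x  {2}  => 2  1->2 ok
  [12] x  {2}  => 2  2->2 ok
  [13] y  {0,1}  => 0  2->0 ok
  [14] y  {0,1}  => 0  0->0 ok
  [15] y  {0,1}  => 1  0->1 ok
  [16] y  {0,1}  => 1  1->1 ok
  [17] y  {0,1}  => 1  1->1 ok
  [18] y  {0,1}  => 1  1->1 ok
  [19] x  {2}  => 2  1->2 ok
  [20] y  {0,1}  => 0  2->0 ok
  [21] y  {0,1}  => 0  0->0 ok
  [22] y  {0,1}  => 0  0->0 ok
  [23] y  {0,1}  => 0  0->0 ok
  [24] y  {0,1}  => 1  0->1 ok
  [25] y  {0,1}  => 1  1->1 ok
  [26] x  {2}  => 2  1->2 ok
  [27] y  {0,1}  => 0  2->0 ok
  [28] y  {0,1}  => 1  0->1 ok
  [29] x  {2}  => 2  1->2 ok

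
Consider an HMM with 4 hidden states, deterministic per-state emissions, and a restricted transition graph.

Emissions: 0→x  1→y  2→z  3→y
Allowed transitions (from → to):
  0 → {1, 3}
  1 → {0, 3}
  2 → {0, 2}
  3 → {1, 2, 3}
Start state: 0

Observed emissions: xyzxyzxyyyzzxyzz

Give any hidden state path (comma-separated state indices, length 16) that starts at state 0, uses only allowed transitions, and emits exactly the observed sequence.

  0: obs=x cand={0} pick 0 [start]
  1: obs=y cand={1,3} pick 3 [0->3 ok]
  2: obs=z cand={2} pick 2 [3->2 ok]
  3: obs=x cand={0} pick 0 [2->0 ok]
  4: obs=y cand={1,3} pick 3 [0->3 ok]
  5: obs=z cand={2} pick 2 [3->2 ok]
  6: obs=x cand={0} pick 0 [2->0 ok]
  7: obs=y cand={1,3} pick 3 [0->3 ok]
  8: obs=y cand={1,3} pick 3 [3->3 ok]
  9: obs=y cand={1,3} pick 3 [3->3 ok]
  10: obs=z cand={2} pick 2 [3->2 ok]
  11: obs=z cand={2} pick 2 [2->2 ok]
  12: obs=x cand={0} pick 0 [2->0 ok]
  13: obs=y cand={1,3} pick 3 [0->3 ok]
  14: obs=z cand={2} pick 2 [3->2 ok]
  15: obs=z cand={2} pick 2 [2->2 ok]

0,3,2,0,3,2,0,3,3,3,2,2,0,3,2,2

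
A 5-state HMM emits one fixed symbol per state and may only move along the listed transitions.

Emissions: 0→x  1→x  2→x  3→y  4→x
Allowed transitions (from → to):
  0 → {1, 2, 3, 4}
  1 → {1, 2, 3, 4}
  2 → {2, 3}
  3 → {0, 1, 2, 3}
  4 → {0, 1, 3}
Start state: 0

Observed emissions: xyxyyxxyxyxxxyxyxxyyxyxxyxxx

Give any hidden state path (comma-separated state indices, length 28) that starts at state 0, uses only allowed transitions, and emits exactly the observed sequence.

  0: obs=x cand={0,1,2,4} pick 0 [start]
  1: obs=y cand={3} pick 3 [0->3 ok]
  2: obs=x cand={0,1,2,4} pick 0 [3->0 ok]
  3: obs=y cand={3} pick 3 [0->3 ok]
  4: obs=y cand={3} pick 3 [3->3 ok]
  5: obs=x cand={0,1,2,4} pick 2 [3->2 ok]
  6: obs=x cand={0,1,2,4} pick 2 [2->2 ok]
  7: obs=y cand={3} pick 3 [2->3 ok]
  8: obs=x cand={0,1,2,4} pick 2 [3->2 ok]
  9: obs=y cand={3} pick 3 [2->3 ok]
  10: obs=x cand={0,1,2,4} pick 1 [3->1 ok]
  11: obs=x cand={0,1,2,4} pick 2 [1->2 ok]
  12: obs=x cand={0,1,2,4} pick 2 [2->2 ok]
  13: obs=y cand={3} pick 3 [2->3 ok]
  14: obs=x cand={0,1,2,4} pick 0 [3->0 ok]
  15: obs=y cand={3} pick 3 [0->3 ok]
  16: obs=x cand={0,1,2,4} pick 1 [3->1 ok]
  17: obs=x cand={0,1,2,4} pick 4 [1->4 ok]
  18: obs=y cand={3} pick 3 [4->3 ok]
  19: obs=y cand={3} pick 3 [3->3 ok]
  20: obs=x cand={0,1,2,4} pick 1 [3->1 ok]
  21: obs=y cand={3} pick 3 [1->3 ok]
  22: obs=x cand={0,1,2,4} pick 1 [3->1 ok]
  23: obs=x cand={0,1,2,4} pick 1 [1->1 ok]
  24: obs=y cand={3} pick 3 [1->3 ok]
  25: obs=x cand={0,1,2,4} pick 1 [3->1 ok]
  26: obs=x cand={0,1,2,4} pick 4 [1->4 ok]
  27: obs=x cand={0,1,2,4} pick 1 [4->1 ok]

0,3,0,3,3,2,2,3,2,3,1,2,2,3,0,3,1,4,3,3,1,3,1,1,3,1,4,1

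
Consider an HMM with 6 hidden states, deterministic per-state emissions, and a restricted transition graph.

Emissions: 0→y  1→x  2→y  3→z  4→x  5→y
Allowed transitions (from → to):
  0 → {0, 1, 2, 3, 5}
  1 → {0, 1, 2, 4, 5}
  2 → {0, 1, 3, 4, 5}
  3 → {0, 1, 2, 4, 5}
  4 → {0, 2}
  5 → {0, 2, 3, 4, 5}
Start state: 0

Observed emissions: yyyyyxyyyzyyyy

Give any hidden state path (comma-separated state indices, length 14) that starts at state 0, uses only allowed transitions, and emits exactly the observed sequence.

0,2,5,0,5,4,2,0,5,3,0,5,0,0

  t0 'y' -> {0,2,5}, take 0 (start)
  t1 'y' -> {0,2,5}, take 2 (0->2 ok)
  t2 'y' -> {0,2,5}, take 5 (2->5 ok)
  t3 'y' -> {0,2,5}, take 0 (5->0 ok)
  t4 'y' -> {0,2,5}, take 5 (0->5 ok)
  t5 'x' -> {1,4}, take 4 (5->4 ok)
  t6 'y' -> {0,2,5}, take 2 (4->2 ok)
  t7 'y' -> {0,2,5}, take 0 (2->0 ok)
  t8 'y' -> {0,2,5}, take 5 (0->5 ok)
  t9 'z' -> {3}, take 3 (5->3 ok)
  t10 'y' -> {0,2,5}, take 0 (3->0 ok)
  t11 'y' -> {0,2,5}, take 5 (0->5 ok)
  t12 'y' -> {0,2,5}, take 0 (5->0 ok)
  t13 'y' -> {0,2,5}, take 0 (0->0 ok)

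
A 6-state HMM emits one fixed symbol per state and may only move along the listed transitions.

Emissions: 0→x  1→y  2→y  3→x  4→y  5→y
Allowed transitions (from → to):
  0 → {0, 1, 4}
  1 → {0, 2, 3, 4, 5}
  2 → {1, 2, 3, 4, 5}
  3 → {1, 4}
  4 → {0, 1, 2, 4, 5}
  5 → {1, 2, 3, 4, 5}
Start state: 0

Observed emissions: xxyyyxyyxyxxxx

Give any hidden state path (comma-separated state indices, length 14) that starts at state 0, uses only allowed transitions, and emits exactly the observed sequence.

0,0,4,4,2,3,4,5,3,4,0,0,0,0

  t0 'x' -> {0,3}, take 0 (start)
  t1 'x' -> {0,3}, take 0 (0->0 ok)
  t2 'y' -> {1,2,4,5}, take 4 (0->4 ok)
  t3 'y' -> {1,2,4,5}, take 4 (4->4 ok)
  t4 'y' -> {1,2,4,5}, take 2 (4->2 ok)
  t5 'x' -> {0,3}, take 3 (2->3 ok)
  t6 'y' -> {1,2,4,5}, take 4 (3->4 ok)
  t7 'y' -> {1,2,4,5}, take 5 (4->5 ok)
  t8 'x' -> {0,3}, take 3 (5->3 ok)
  t9 'y' -> {1,2,4,5}, take 4 (3->4 ok)
  t10 'x' -> {0,3}, take 0 (4->0 ok)
  t11 'x' -> {0,3}, take 0 (0->0 ok)
  t12 'x' -> {0,3}, take 0 (0->0 ok)
  t13 'x' -> {0,3}, take 0 (0->0 ok)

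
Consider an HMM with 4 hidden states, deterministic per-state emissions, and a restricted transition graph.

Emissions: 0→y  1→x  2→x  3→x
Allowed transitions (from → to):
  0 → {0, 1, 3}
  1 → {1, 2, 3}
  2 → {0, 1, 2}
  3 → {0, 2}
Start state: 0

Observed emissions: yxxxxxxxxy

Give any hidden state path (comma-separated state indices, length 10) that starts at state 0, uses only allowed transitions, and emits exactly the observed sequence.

0,1,3,2,2,2,2,1,2,0

  [0] y  {0}  => 0  start
  [1] x  {1,2,3}  => 1  0->1 ok
  [2] x  {1,2,3}  => 3  1->3 ok
  [3] x  {1,2,3}  => 2  3->2 ok
  [4] x  {1,2,3}  => 2  2->2 ok
  [5] x  {1,2,3}  => 2  2->2 ok
  [6] x  {1,2,3}  => 2  2->2 ok
  [7] x  {1,2,3}  => 1  2->1 ok
  [8] x  {1,2,3}  => 2  1->2 ok
  [9] y  {0}  => 0  2->0 ok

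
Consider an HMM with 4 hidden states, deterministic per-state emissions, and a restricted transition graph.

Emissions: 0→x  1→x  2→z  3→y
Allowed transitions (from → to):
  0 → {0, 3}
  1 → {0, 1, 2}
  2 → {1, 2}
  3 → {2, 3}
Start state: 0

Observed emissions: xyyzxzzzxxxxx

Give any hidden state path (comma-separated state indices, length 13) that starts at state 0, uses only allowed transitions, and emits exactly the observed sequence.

  pos 0: x in {0,1}, choose 0; start
  pos 1: y in {3}, choose 3; 0->3 ok
  pos 2: y in {3}, choose 3; 3->3 ok
  pos 3: z in {2}, choose 2; 3->2 ok
  pos 4: x in {0,1}, choose 1; 2->1 ok
  pos 5: z in {2}, choose 2; 1->2 ok
  pos 6: z in {2}, choose 2; 2->2 ok
  pos 7: z in {2}, choose 2; 2->2 ok
  pos 8: x in {0,1}, choose 1; 2->1 ok
  pos 9: x in {0,1}, choose 1; 1->1 ok
  pos 10: x in {0,1}, choose 1; 1->1 ok
  pos 11: x in {0,1}, choose 1; 1->1 ok
  pos 12: x in {0,1}, choose 0; 1->0 ok

0,3,3,2,1,2,2,2,1,1,1,1,0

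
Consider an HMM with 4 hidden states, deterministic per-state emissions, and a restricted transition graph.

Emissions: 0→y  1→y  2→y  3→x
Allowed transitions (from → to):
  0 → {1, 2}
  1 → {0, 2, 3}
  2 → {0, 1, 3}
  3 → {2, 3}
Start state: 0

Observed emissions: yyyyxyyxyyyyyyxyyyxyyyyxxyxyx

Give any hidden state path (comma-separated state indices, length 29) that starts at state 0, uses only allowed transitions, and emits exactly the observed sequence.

  [0] y  {0,1,2}  => 0  start
  [1] y  {0,1,2}  => 1  0->1 ok
  [2] y  {0,1,2}  => 2  1->2 ok
  [3] y  {0,1,2}  => 1  2->1 ok
  [4] x  {3}  => 3  1->3 ok
  [5] y  {0,1,2}  => 2  3->2 ok
  [6] y  {0,1,2}  => 1  2->1 ok
  [7] x  {3}  => 3  1->3 ok
  [8] y  {0,1,2}  => 2  3->2 ok
  [9] y  {0,1,2}  => 0  2->0 ok
  [10] y  {0,1,2}  => 1  0->1 ok
  [11] y  {0,1,2}  => 2  1->2 ok
  [12] y  {0,1,2}  => 0  2->0 ok
  [13] y  {0,1,2}  => 1  0->1 ok
  [14] x  {3}  => 3  1->3 ok
  [15] y  {0,1,2}  => 2  3->2 ok
  [16] y  {0,1,2}  => 0  2->0 ok
  [17] y  {0,1,2}  => 1  0->1 ok
  [18] x  {3}  => 3  1->3 ok
  [19] y  {0,1,2}  => 2  3->2 ok
  [20] y  {0,1,2}  => 1  2->1 ok
  [21] y  {0,1,2}  => 2  1->2 ok
  [22] y  {0,1,2}  => 1  2->1 ok
  [23] x  {3}  => 3  1->3 ok
  [24] x  {3}  => 3  3->3 ok
  [25] y  {0,1,2}  => 2  3->2 ok
  [26] x  {3}  => 3  2->3 ok
  [27] y  {0,1,2}  => 2  3->2 ok
  [28] x  {3}  => 3  2->3 ok

0,1,2,1,3,2,1,3,2,0,1,2,0,1,3,2,0,1,3,2,1,2,1,3,3,2,3,2,3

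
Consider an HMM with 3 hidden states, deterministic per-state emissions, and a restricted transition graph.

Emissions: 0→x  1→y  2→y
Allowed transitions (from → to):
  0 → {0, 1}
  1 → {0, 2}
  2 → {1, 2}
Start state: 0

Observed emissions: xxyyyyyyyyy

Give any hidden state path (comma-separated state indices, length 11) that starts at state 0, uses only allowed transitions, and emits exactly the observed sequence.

  0: obs=x cand={0} pick 0 [start]
  1: obs=x cand={0} pick 0 [0->0 ok]
  2: obs=y cand={1,2} pick 1 [0->1 ok]
  3: obs=y cand={1,2} pick 2 [1->2 ok]
  4: obs=y cand={1,2} pick 1 [2->1 ok]
  5: obs=y cand={1,2} pick 2 [1->2 ok]
  6: obs=y cand={1,2} pick 1 [2->1 ok]
  7: obs=y cand={1,2} pick 2 [1->2 ok]
  8: obs=y cand={1,2} pick 2 [2->2 ok]
  9: obs=y cand={1,2} pick 1 [2->1 ok]
  10: obs=y cand={1,2} pick 2 [1->2 ok]

0,0,1,2,1,2,1,2,2,1,2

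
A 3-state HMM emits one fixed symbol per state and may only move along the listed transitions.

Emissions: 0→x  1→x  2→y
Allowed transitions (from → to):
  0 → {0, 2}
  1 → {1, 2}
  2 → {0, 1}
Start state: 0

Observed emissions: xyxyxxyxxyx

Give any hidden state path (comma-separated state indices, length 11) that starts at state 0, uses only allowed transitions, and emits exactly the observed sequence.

  pos 0: x in {0,1}, choose 0; start
  pos 1: y in {2}, choose 2; 0->2 ok
  pos 2: x in {0,1}, choose 1; 2->1 ok
  pos 3: y in {2}, choose 2; 1->2 ok
  pos 4: x in {0,1}, choose 1; 2->1 ok
  pos 5: x in {0,1}, choose 1; 1->1 ok
  pos 6: y in {2}, choose 2; 1->2 ok
  pos 7: x in {0,1}, choose 0; 2->0 ok
  pos 8: x in {0,1}, choose 0; 0->0 ok
  pos 9: y in {2}, choose 2; 0->2 ok
  pos 10: x in {0,1}, choose 0; 2->0 ok

0,2,1,2,1,1,2,0,0,2,0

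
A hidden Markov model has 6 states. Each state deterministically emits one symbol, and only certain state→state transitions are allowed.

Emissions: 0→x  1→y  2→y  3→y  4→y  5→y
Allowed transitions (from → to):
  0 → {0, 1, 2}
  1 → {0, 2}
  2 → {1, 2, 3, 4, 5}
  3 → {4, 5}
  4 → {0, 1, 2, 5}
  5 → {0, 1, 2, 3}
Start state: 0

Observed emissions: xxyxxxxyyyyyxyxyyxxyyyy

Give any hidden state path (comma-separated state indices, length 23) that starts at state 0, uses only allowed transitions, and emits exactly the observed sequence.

0,0,1,0,0,0,0,2,5,2,4,1,0,1,0,2,4,0,0,1,2,2,3

  pos 0: x in {0}, choose 0; start
  pos 1: x in {0}, choose 0; 0->0 ok
  pos 2: y in {1,2,3,4,5}, choose 1; 0->1 ok
  pos 3: x in {0}, choose 0; 1->0 ok
  pos 4: x in {0}, choose 0; 0->0 ok
  pos 5: x in {0}, choose 0; 0->0 ok
  pos 6: x in {0}, choose 0; 0->0 ok
  pos 7: y in {1,2,3,4,5}, choose 2; 0->2 ok
  pos 8: y in {1,2,3,4,5}, choose 5; 2->5 ok
  pos 9: y in {1,2,3,4,5}, choose 2; 5->2 ok
  pos 10: y in {1,2,3,4,5}, choose 4; 2->4 ok
  pos 11: y in {1,2,3,4,5}, choose 1; 4->1 ok
  pos 12: x in {0}, choose 0; 1->0 ok
  pos 13: y in {1,2,3,4,5}, choose 1; 0->1 ok
  pos 14: x in {0}, choose 0; 1->0 ok
  pos 15: y in {1,2,3,4,5}, choose 2; 0->2 ok
  pos 16: y in {1,2,3,4,5}, choose 4; 2->4 ok
  pos 17: x in {0}, choose 0; 4->0 ok
  pos 18: x in {0}, choose 0; 0->0 ok
  pos 19: y in {1,2,3,4,5}, choose 1; 0->1 ok
  pos 20: y in {1,2,3,4,5}, choose 2; 1->2 ok
  pos 21: y in {1,2,3,4,5}, choose 2; 2->2 ok
  pos 22: y in {1,2,3,4,5}, choose 3; 2->3 ok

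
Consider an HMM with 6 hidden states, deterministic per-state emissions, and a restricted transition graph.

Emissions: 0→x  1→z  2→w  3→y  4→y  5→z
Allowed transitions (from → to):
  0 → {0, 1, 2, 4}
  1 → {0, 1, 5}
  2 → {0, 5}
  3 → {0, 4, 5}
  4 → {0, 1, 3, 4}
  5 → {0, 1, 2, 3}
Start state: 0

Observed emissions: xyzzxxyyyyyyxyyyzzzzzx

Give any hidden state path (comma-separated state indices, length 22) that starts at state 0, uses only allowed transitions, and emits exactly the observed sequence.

0,4,1,5,0,0,4,3,4,3,4,4,0,4,4,4,1,5,1,5,1,0

  t0 'x' -> {0}, take 0 (start)
  t1 'y' -> {3,4}, take 4 (0->4 ok)
  t2 'z' -> {1,5}, take 1 (4->1 ok)
  t3 'z' -> {1,5}, take 5 (1->5 ok)
  t4 'x' -> {0}, take 0 (5->0 ok)
  t5 'x' -> {0}, take 0 (0->0 ok)
  t6 'y' -> {3,4}, take 4 (0->4 ok)
  t7 'y' -> {3,4}, take 3 (4->3 ok)
  t8 'y' -> {3,4}, take 4 (3->4 ok)
  t9 'y' -> {3,4}, take 3 (4->3 ok)
  t10 'y' -> {3,4}, take 4 (3->4 ok)
  t11 'y' -> {3,4}, take 4 (4->4 ok)
  t12 'x' -> {0}, take 0 (4->0 ok)
  t13 'y' -> {3,4}, take 4 (0->4 ok)
  t14 'y' -> {3,4}, take 4 (4->4 ok)
  t15 'y' -> {3,4}, take 4 (4->4 ok)
  t16 'z' -> {1,5}, take 1 (4->1 ok)
  t17 'z' -> {1,5}, take 5 (1->5 ok)
  t18 'z' -> {1,5}, take 1 (5->1 ok)
  t19 'z' -> {1,5}, take 5 (1->5 ok)
  t20 'z' -> {1,5}, take 1 (5->1 ok)
  t21 'x' -> {0}, take 0 (1->0 ok)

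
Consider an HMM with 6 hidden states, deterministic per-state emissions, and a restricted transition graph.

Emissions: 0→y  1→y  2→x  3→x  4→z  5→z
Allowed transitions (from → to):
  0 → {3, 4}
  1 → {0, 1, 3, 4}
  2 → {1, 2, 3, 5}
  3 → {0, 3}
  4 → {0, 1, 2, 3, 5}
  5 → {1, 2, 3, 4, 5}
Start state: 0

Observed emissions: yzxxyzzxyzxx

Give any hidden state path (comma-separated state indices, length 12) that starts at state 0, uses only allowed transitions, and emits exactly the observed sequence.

0,4,2,3,0,4,5,3,0,4,3,3

  pos 0: y in {0,1}, choose 0; start
  pos 1: z in {4,5}, choose 4; 0->4 ok
  pos 2: x in {2,3}, choose 2; 4->2 ok
  pos 3: x in {2,3}, choose 3; 2->3 ok
  pos 4: y in {0,1}, choose 0; 3->0 ok
  pos 5: z in {4,5}, choose 4; 0->4 ok
  pos 6: z in {4,5}, choose 5; 4->5 ok
  pos 7: x in {2,3}, choose 3; 5->3 ok
  pos 8: y in {0,1}, choose 0; 3->0 ok
  pos 9: z in {4,5}, choose 4; 0->4 ok
  pos 10: x in {2,3}, choose 3; 4->3 ok
  pos 11: x in {2,3}, choose 3; 3->3 ok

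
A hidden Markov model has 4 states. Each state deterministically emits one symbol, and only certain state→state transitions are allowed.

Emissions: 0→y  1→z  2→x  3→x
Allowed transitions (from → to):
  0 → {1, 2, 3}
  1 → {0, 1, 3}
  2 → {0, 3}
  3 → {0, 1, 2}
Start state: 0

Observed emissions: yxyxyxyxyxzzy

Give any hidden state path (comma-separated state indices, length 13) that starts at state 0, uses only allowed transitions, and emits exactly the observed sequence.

0,2,0,3,0,2,0,2,0,3,1,1,0

  [0] y  {0}  => 0  start
  [1] x  {2,3}  => 2  0->2 ok
  [2] y  {0}  => 0  2->0 ok
  [3] x  {2,3}  => 3  0->3 ok
  [4] y  {0}  => 0  3->0 ok
  [5] x  {2,3}  => 2  0->2 ok
  [6] y  {0}  => 0  2->0 ok
  [7] x  {2,3}  => 2  0->2 ok
  [8] y  {0}  => 0  2->0 ok
  [9] x  {2,3}  => 3  0->3 ok
  [10] z  {1}  => 1  3->1 ok
  [11] z  {1}  => 1  1->1 ok
  [12] y  {0}  => 0  1->0 ok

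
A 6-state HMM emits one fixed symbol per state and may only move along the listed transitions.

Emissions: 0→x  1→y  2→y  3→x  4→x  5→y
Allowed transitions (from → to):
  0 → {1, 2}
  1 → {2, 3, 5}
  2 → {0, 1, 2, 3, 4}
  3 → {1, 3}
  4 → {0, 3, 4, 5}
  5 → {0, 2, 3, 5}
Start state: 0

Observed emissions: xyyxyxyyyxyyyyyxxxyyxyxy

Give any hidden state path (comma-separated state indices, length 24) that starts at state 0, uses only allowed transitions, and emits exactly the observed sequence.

  [0] x  {0,3,4}  => 0  start
  [1] y  {1,2,5}  => 2  0->2 ok
  [2] y  {1,2,5}  => 2  2->2 ok
  [3] x  {0,3,4}  => 0  2->0 ok
  [4] y  {1,2,5}  => 1  0->1 ok
  [5] x  {0,3,4}  => 3  1->3 ok
  [6] y  {1,2,5}  => 1  3->1 ok
  [7] y  {1,2,5}  => 5  1->5 ok
  [8] y  {1,2,5}  => 5  5->5 ok
  [9] x  {0,3,4}  => 3  5->3 ok
  [10] y  {1,2,5}  => 1  3->1 ok
  [11] y  {1,2,5}  => 2  1->2 ok
  [12] y  {1,2,5}  => 1  2->1 ok
  [13] y  {1,2,5}  => 5  1->5 ok
  [14] y  {1,2,5}  => 5  5->5 ok
  [15] x  {0,3,4}  => 3  5->3 ok
  [16] x  {0,3,4}  => 3  3->3 ok
  [17] x  {0,3,4}  => 3  3->3 ok
  [18] y  {1,2,5}  => 1  3->1 ok
  [19] y  {1,2,5}  => 2  1->2 ok
  [20] x  {0,3,4}  => 0  2->0 ok
  [21] y  {1,2,5}  => 2  0->2 ok
  [22] x  {0,3,4}  => 3  2->3 ok
  [23] y  {1,2,5}  => 1  3->1 ok

0,2,2,0,1,3,1,5,5,3,1,2,1,5,5,3,3,3,1,2,0,2,3,1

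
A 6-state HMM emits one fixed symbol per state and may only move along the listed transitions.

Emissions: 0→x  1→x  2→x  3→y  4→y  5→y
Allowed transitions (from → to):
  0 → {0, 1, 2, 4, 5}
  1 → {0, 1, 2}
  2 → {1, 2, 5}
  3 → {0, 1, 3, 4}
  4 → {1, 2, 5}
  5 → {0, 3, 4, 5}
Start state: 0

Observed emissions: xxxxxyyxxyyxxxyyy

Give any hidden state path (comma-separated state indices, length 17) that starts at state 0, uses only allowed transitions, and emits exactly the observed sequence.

  [0] x  {0,1,2}  => 0  start
  [1] x  {0,1,2}  => 2  0->2 ok
  [2] x  {0,1,2}  => 2  2->2 ok
  [3] x  {0,1,2}  => 1  2->1 ok
  [4] x  {0,1,2}  => 0  1->0 ok
  [5] y  {3,4,5}  => 5  0->5 ok
  [6] y  {3,4,5}  => 3  5->3 ok
  [7] x  {0,1,2}  => 1  3->1 ok
  [8] x  {0,1,2}  => 2  1->2 ok
  [9] y  {3,4,5}  => 5  2->5 ok
  [10] y  {3,4,5}  => 5  5->5 ok
  [11] x  {0,1,2}  => 0  5->0 ok
  [12] x  {0,1,2}  => 0  0->0 ok
  [13] x  {0,1,2}  => 0  0->0 ok
  [14] y  {3,4,5}  => 5  0->5 ok
  [15] y  {3,4,5}  => 3  5->3 ok
  [16] y  {3,4,5}  => 3  3->3 ok

0,2,2,1,0,5,3,1,2,5,5,0,0,0,5,3,3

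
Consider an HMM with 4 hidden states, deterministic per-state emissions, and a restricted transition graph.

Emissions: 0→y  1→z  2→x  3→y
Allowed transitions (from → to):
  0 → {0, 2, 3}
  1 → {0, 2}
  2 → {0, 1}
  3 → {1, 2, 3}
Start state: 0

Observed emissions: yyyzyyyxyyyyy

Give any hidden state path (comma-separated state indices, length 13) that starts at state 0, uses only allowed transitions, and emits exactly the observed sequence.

0,0,3,1,0,0,0,2,0,3,3,3,3

  t0 'y' -> {0,3}, take 0 (start)
  t1 'y' -> {0,3}, take 0 (0->0 ok)
  t2 'y' -> {0,3}, take 3 (0->3 ok)
  t3 'z' -> {1}, take 1 (3->1 ok)
  t4 'y' -> {0,3}, take 0 (1->0 ok)
  t5 'y' -> {0,3}, take 0 (0->0 ok)
  t6 'y' -> {0,3}, take 0 (0->0 ok)
  t7 'x' -> {2}, take 2 (0->2 ok)
  t8 'y' -> {0,3}, take 0 (2->0 ok)
  t9 'y' -> {0,3}, take 3 (0->3 ok)
  t10 'y' -> {0,3}, take 3 (3->3 ok)
  t11 'y' -> {0,3}, take 3 (3->3 ok)
  t12 'y' -> {0,3}, take 3 (3->3 ok)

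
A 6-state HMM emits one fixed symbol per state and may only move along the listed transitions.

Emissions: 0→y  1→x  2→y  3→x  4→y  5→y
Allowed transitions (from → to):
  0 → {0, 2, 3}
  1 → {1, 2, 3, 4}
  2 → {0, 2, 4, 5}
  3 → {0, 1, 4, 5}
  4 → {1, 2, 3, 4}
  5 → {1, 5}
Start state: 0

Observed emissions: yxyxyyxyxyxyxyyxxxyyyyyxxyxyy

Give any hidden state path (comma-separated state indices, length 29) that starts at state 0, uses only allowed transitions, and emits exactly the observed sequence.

  0: obs=y cand={0,2,4,5} pick 0 [start]
  1: obs=x cand={1,3} pick 3 [0->3 ok]
  2: obs=y cand={0,2,4,5} pick 4 [3->4 ok]
  3: obs=x cand={1,3} pick 1 [4->1 ok]
  4: obs=y cand={0,2,4,5} pick 2 [1->2 ok]
  5: obs=y cand={0,2,4,5} pick 0 [2->0 ok]
  6: obs=x cand={1,3} pick 3 [0->3 ok]
  7: obs=y cand={0,2,4,5} pick 0 [3->0 ok]
  8: obs=x cand={1,3} pick 3 [0->3 ok]
  9: obs=y cand={0,2,4,5} pick 4 [3->4 ok]
  10: obs=x cand={1,3} pick 3 [4->3 ok]
  11: obs=y cand={0,2,4,5} pick 5 [3->5 ok]
  12: obs=x cand={1,3} pick 1 [5->1 ok]
  13: obs=y cand={0,2,4,5} pick 2 [1->2 ok]
  14: obs=y cand={0,2,4,5} pick 4 [2->4 ok]
  15: obs=x cand={1,3} pick 1 [4->1 ok]
  16: obs=x cand={1,3} pick 3 [1->3 ok]
  17: obs=x cand={1,3} pick 1 [3->1 ok]
  18: obs=y cand={0,2,4,5} pick 2 [1->2 ok]
  19: obs=y cand={0,2,4,5} pick 4 [2->4 ok]
  20: obs=y cand={0,2,4,5} pick 2 [4->2 ok]
  21: obs=y cand={0,2,4,5} pick 2 [2->2 ok]
  22: obs=y cand={0,2,4,5} pick 4 [2->4 ok]
  23: obs=x cand={1,3} pick 1 [4->1 ok]
  24: obs=x cand={1,3} pick 1 [1->1 ok]
  25: obs=y cand={0,2,4,5} pick 4 [1->4 ok]
  26: obs=x cand={1,3} pick 3 [4->3 ok]
  27: obs=y cand={0,2,4,5} pick 0 [3->0 ok]
  28: obs=y cand={0,2,4,5} pick 0 [0->0 ok]

0,3,4,1,2,0,3,0,3,4,3,5,1,2,4,1,3,1,2,4,2,2,4,1,1,4,3,0,0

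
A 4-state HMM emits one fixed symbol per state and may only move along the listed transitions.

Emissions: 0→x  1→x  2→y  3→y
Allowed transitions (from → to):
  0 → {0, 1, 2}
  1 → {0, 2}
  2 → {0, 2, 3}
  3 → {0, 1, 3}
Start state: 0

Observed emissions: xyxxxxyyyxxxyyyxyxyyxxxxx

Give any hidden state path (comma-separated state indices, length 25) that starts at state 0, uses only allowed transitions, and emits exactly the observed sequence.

0,2,0,1,0,0,2,3,3,1,0,0,2,2,2,0,2,0,2,2,0,1,0,0,1

  t0 'x' -> {0,1}, take 0 (start)
  t1 'y' -> {2,3}, take 2 (0->2 ok)
  t2 'x' -> {0,1}, take 0 (2->0 ok)
  t3 'x' -> {0,1}, take 1 (0->1 ok)
  t4 'x' -> {0,1}, take 0 (1->0 ok)
  t5 'x' -> {0,1}, take 0 (0->0 ok)
  t6 'y' -> {2,3}, take 2 (0->2 ok)
  t7 'y' -> {2,3}, take 3 (2->3 ok)
  t8 'y' -> {2,3}, take 3 (3->3 ok)
  t9 'x' -> {0,1}, take 1 (3->1 ok)
  t10 'x' -> {0,1}, take 0 (1->0 ok)
  t11 'x' -> {0,1}, take 0 (0->0 ok)
  t12 'y' -> {2,3}, take 2 (0->2 ok)
  t13 'y' -> {2,3}, take 2 (2->2 ok)
  t14 'y' -> {2,3}, take 2 (2->2 ok)
  t15 'x' -> {0,1}, take 0 (2->0 ok)
  t16 'y' -> {2,3}, take 2 (0->2 ok)
  t17 'x' -> {0,1}, take 0 (2->0 ok)
  t18 'y' -> {2,3}, take 2 (0->2 ok)
  t19 'y' -> {2,3}, take 2 (2->2 ok)
  t20 'x' -> {0,1}, take 0 (2->0 ok)
  t21 'x' -> {0,1}, take 1 (0->1 ok)
  t22 'x' -> {0,1}, take 0 (1->0 ok)
  t23 'x' -> {0,1}, take 0 (0->0 ok)
  t24 'x' -> {0,1}, take 1 (0->1 ok)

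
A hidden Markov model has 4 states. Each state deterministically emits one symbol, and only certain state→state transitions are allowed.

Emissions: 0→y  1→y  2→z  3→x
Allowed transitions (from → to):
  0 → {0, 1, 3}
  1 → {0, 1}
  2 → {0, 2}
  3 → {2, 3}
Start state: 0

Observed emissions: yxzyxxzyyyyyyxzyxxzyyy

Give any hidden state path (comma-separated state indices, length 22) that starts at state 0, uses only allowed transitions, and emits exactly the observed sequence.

  [0] y  {0,1}  => 0  start
  [1] x  {3}  => 3  0->3 ok
  [2] z  {2}  => 2  3->2 ok
  [3] y  {0,1}  => 0  2->0 ok
  [4] x  {3}  => 3  0->3 ok
  [5] x  {3}  => 3  3->3 ok
  [6] z  {2}  => 2  3->2 ok
  [7] y  {0,1}  => 0  2->0 ok
  [8] y  {0,1}  => 1  0->1 ok
  [9] y  {0,1}  => 0  1->0 ok
  [10] y  {0,1}  => 1  0->1 ok
  [11] y  {0,1}  => 1  1->1 ok
  [12] y  {0,1}  => 0  1->0 ok
  [13] x  {3}  => 3  0->3 ok
  [14] z  {2}  => 2  3->2 ok
  [15] y  {0,1}  => 0  2->0 ok
  [16] x  {3}  => 3  0->3 ok
  [17] x  {3}  => 3  3->3 ok
  [18] z  {2}  => 2  3->2 ok
  [19] y  {0,1}  => 0  2->0 ok
  [20] y  {0,1}  => 1  0->1 ok
  [21] y  {0,1}  => 0  1->0 ok

0,3,2,0,3,3,2,0,1,0,1,1,0,3,2,0,3,3,2,0,1,0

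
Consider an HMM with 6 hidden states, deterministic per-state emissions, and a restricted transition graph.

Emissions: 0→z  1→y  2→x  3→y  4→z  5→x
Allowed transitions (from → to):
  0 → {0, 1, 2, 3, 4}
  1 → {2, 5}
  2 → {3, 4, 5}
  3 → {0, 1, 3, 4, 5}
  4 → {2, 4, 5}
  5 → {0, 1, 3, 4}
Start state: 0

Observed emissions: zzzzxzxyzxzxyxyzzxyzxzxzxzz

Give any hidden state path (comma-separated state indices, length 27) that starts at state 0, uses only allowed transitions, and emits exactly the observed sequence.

0,4,4,4,5,4,2,3,4,2,4,5,3,5,3,0,0,2,3,4,5,4,2,4,2,4,4

  0: obs=z cand={0,4} pick 0 [start]
  1: obs=z cand={0,4} pick 4 [0->4 ok]
  2: obs=z cand={0,4} pick 4 [4->4 ok]
  3: obs=z cand={0,4} pick 4 [4->4 ok]
  4: obs=x cand={2,5} pick 5 [4->5 ok]
  5: obs=z cand={0,4} pick 4 [5->4 ok]
  6: obs=x cand={2,5} pick 2 [4->2 ok]
  7: obs=y cand={1,3} pick 3 [2->3 ok]
  8: obs=z cand={0,4} pick 4 [3->4 ok]
  9: obs=x cand={2,5} pick 2 [4->2 ok]
  10: obs=z cand={0,4} pick 4 [2->4 ok]
  11: obs=x cand={2,5} pick 5 [4->5 ok]
  12: obs=y cand={1,3} pick 3 [5->3 ok]
  13: obs=x cand={2,5} pick 5 [3->5 ok]
  14: obs=y cand={1,3} pick 3 [5->3 ok]
  15: obs=z cand={0,4} pick 0 [3->0 ok]
  16: obs=z cand={0,4} pick 0 [0->0 ok]
  17: obs=x cand={2,5} pick 2 [0->2 ok]
  18: obs=y cand={1,3} pick 3 [2->3 ok]
  19: obs=z cand={0,4} pick 4 [3->4 ok]
  20: obs=x cand={2,5} pick 5 [4->5 ok]
  21: obs=z cand={0,4} pick 4 [5->4 ok]
  22: obs=x cand={2,5} pick 2 [4->2 ok]
  23: obs=z cand={0,4} pick 4 [2->4 ok]
  24: obs=x cand={2,5} pick 2 [4->2 ok]
  25: obs=z cand={0,4} pick 4 [2->4 ok]
  26: obs=z cand={0,4} pick 4 [4->4 ok]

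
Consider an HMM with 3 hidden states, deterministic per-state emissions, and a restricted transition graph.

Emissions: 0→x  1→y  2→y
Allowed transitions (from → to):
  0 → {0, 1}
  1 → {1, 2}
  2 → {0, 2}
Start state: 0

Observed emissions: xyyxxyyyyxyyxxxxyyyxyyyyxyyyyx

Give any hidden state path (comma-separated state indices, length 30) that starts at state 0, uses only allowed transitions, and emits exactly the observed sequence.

  [0] x  {0}  => 0  start
  [1] y  {1,2}  => 1  0->1 ok
  [2] y  {1,2}  => 2  1->2 ok
  [3] x  {0}  => 0  2->0 ok
  [4] x  {0}  => 0  0->0 ok
  [5] y  {1,2}  => 1  0->1 ok
  [6] y  {1,2}  => 1  1->1 ok
  [7] y  {1,2}  => 1  1->1 ok
  [8] y  {1,2}  => 2  1->2 ok
  [9] x  {0}  => 0  2->0 ok
  [10] y  {1,2}  => 1  0->1 ok
  [11] y  {1,2}  => 2  1->2 ok
  [12] x  {0}  => 0  2->0 ok
  [13] x  {0}  => 0  0->0 ok
  [14] x  {0}  => 0  0->0 ok
  [15] x  {0}  => 0  0->0 ok
  [16] y  {1,2}  => 1  0->1 ok
  [17] y  {1,2}  => 2  1->2 ok
  [18] y  {1,2}  => 2  2->2 ok
  [19] x  {0}  => 0  2->0 ok
  [20] y  {1,2}  => 1  0->1 ok
  [21] y  {1,2}  => 1  1->1 ok
  [22] y  {1,2}  => 1  1->1 ok
  [23] y  {1,2}  => 2  1->2 ok
  [24] x  {0}  => 0  2->0 ok
  [25] y  {1,2}  => 1  0->1 ok
  [26] y  {1,2}  => 1  1->1 ok
  [27] y  {1,2}  => 2  1->2 ok
  [28] y  {1,2}  => 2  2->2 ok
  [29] x  {0}  => 0  2->0 ok

0,1,2,0,0,1,1,1,2,0,1,2,0,0,0,0,1,2,2,0,1,1,1,2,0,1,1,2,2,0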